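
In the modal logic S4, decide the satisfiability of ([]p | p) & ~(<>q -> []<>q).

Satisfiable (open branch found)

1. ([]p | p) & ~(<>q -> []<>q), 0
2. []p | p, 0
3. ~(<>q -> []<>q), 0
4. <>q, 0
5. ~[]<>q, 0
6. p, 0
7. q, 1
8. ~<>q, 2
9. ~q, 2
Accessibility: 0R0, 0R1, 0R2, 1R1, 2R2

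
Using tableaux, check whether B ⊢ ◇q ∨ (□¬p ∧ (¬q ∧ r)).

Tableau for the negation ¬(◇q ∨ (□¬p ∧ (¬q ∧ r))):
1. ¬(◇q ∨ (□¬p ∧ (¬q ∧ r))), u
2. ¬◇q, u   [¬∨-rule on 1]
3. ¬(□¬p ∧ (¬q ∧ r)), u   [¬∨-rule on 1]
4. ¬q, u   [¬◇-rule on 2 via uRu]
5. ¬(¬q ∧ r), u   [¬∧-rule on 3 (branches; this branch)]
6. ¬r, u   [¬∧-rule on 5 (branches; this branch)]
Accessibility: uRu
The negation has an open branch (countermodel exists).

Invalid (countermodel exists)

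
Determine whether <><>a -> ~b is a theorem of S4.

No, not valid

Tableau for the negation ~(<><>a -> ~b):
1. ~(<><>a -> ~b), w0
2. <><>a, w0
3. b, w0
4. <>a, w1
5. a, w2
Accessibility: w0Rw0, w0Rw1, w0Rw2, w1Rw1, w1Rw2, w2Rw2
The negation has an open branch (countermodel exists).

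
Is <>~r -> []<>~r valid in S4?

Tableau for the negation ~(<>~r -> []<>~r):
1. ~(<>~r -> []<>~r), u
2. <>~r, u
3. ~[]<>~r, u
4. ~r, v
5. ~<>~r, w
6. r, w
Accessibility: uRu, uRv, uRw, vRv, wRw
The negation has an open branch (countermodel exists).

Invalid (countermodel exists)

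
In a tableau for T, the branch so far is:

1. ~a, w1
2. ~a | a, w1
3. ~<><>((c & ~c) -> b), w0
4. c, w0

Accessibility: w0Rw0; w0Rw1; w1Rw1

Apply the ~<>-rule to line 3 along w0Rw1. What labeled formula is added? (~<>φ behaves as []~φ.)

~<>φ behaves as []~φ: propagate the negated body to each accessible world.

~<>((c & ~c) -> b), w1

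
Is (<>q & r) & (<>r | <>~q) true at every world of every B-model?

Invalid (countermodel exists)

Tableau for the negation ~((<>q & r) & (<>r | <>~q)):
1. ~((<>q & r) & (<>r | <>~q)), u
2. ~(<>r | <>~q), u   [~&-rule on 1 (branches; this branch)]
3. ~<>r, u   [~|-rule on 2]
4. ~<>~q, u   [~|-rule on 2]
5. ~r, u   [~<>-rule on 3 via uRu]
6. q, u   [~<>-rule on 4 via uRu]
Accessibility: uRu
The negation has an open branch (countermodel exists).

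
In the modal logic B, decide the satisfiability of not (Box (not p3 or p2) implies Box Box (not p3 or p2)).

Satisfiable

1. not (Box (not p3 or p2) implies Box Box (not p3 or p2)), 0
2. Box (not p3 or p2), 0   [neg-implies-rule on 1]
3. not Box Box (not p3 or p2), 0   [neg-implies-rule on 1]
4. not p3 or p2, 0   [Box-rule on 2 via 0R0]
5. p2, 0   [or-rule on 4 (branches; this branch)]
6. not Box (not p3 or p2), 1   [neg-Box-rule on 3: fresh world 1, 0R1]
7. not p3 or p2, 1   [Box-rule on 2 via 0R1]
8. p2, 1   [or-rule on 7 (branches; this branch)]
9. not (not p3 or p2), 2   [neg-Box-rule on 6: fresh world 2, 1R2]
10. p3, 2   [neg-or-rule on 9]
11. not p2, 2   [neg-or-rule on 9]
Accessibility: 0R0, 0R1, 1R0, 1R1, 1R2, 2R1, 2R2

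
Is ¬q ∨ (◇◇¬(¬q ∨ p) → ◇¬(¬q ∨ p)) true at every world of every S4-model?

Yes, valid

Tableau for the negation ¬(¬q ∨ (◇◇¬(¬q ∨ p) → ◇¬(¬q ∨ p))):
1. ¬(¬q ∨ (◇◇¬(¬q ∨ p) → ◇¬(¬q ∨ p))), u
2. q, u   [¬∨-rule on 1]
3. ¬(◇◇¬(¬q ∨ p) → ◇¬(¬q ∨ p)), u   [¬∨-rule on 1]
4. ◇◇¬(¬q ∨ p), u   [¬→-rule on 3]
5. ¬◇¬(¬q ∨ p), u   [¬→-rule on 3]
6. ¬q ∨ p, u   [¬◇-rule on 5 via uRu]
7. p, u   [∨-rule on 6 (branches; this branch)]
8. ◇¬(¬q ∨ p), v   [◇-rule on 4: fresh world v, uRv]
9. ¬q ∨ p, v   [¬◇-rule on 5 via uRv]
10. p, v   [∨-rule on 9 (branches; this branch)]
11. ¬(¬q ∨ p), w   [◇-rule on 8: fresh world w, vRw]
12. q, w   [¬∨-rule on 11]
13. ¬p, w   [¬∨-rule on 11]
14. ¬q ∨ p, w   [¬◇-rule on 5 via uRw]
15. p, w   [∨-rule on 14 (branches; this branch)]
Accessibility: uRu, uRv, uRw, vRv, vRw, wRw
Branch closes: p and ¬p both at w.
All branches of the negation close; one closing branch shown above.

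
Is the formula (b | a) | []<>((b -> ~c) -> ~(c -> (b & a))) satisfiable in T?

Satisfiable

1. (b | a) | []<>((b -> ~c) -> ~(c -> (b & a))), 0
2. []<>((b -> ~c) -> ~(c -> (b & a))), 0
3. <>((b -> ~c) -> ~(c -> (b & a))), 0
4. (b -> ~c) -> ~(c -> (b & a)), 1
5. <>((b -> ~c) -> ~(c -> (b & a))), 1
6. ~(c -> (b & a)), 1
7. c, 1
8. ~(b & a), 1
9. ~a, 1
10. (b -> ~c) -> ~(c -> (b & a)), 2
11. ~(c -> (b & a)), 2
12. c, 2
13. ~(b & a), 2
14. ~a, 2
Accessibility: 0R0, 0R1, 1R1, 1R2, 2R2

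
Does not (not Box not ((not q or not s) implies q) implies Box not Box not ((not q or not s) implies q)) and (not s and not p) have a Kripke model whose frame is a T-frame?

Satisfiable (open branch found)

1. not (not Box not ((not q or not s) implies q) implies Box not Box not ((not q or not s) implies q)) and (not s and not p), 0
2. not (not Box not ((not q or not s) implies q) implies Box not Box not ((not q or not s) implies q)), 0
3. not s and not p, 0
4. not Box not ((not q or not s) implies q), 0
5. not Box not Box not ((not q or not s) implies q), 0
6. not s, 0
7. not p, 0
8. (not q or not s) implies q, 1
9. q, 1
10. Box not ((not q or not s) implies q), 2
11. not ((not q or not s) implies q), 2
12. not q or not s, 2
13. not q, 2
14. not s, 2
Accessibility: 0R0, 0R1, 0R2, 1R1, 2R2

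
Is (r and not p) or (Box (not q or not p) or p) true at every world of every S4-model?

Not valid

Tableau for the negation not ((r and not p) or (Box (not q or not p) or p)):
1. not ((r and not p) or (Box (not q or not p) or p)), u
2. not (r and not p), u
3. not (Box (not q or not p) or p), u
4. not Box (not q or not p), u
5. not p, u
6. not r, u
7. not (not q or not p), v
8. q, v
9. p, v
Accessibility: uRu, uRv, vRv
The negation has an open branch (countermodel exists).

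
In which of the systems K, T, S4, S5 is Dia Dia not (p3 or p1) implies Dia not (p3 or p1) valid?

S4-tableau for the negation not (Dia Dia not (p3 or p1) implies Dia not (p3 or p1)):
1. not (Dia Dia not (p3 or p1) implies Dia not (p3 or p1)), u
2. Dia Dia not (p3 or p1), u
3. not Dia not (p3 or p1), u
4. p3 or p1, u
5. p1, u
6. Dia not (p3 or p1), v
7. p3 or p1, v
8. p1, v
9. not (p3 or p1), w
10. not p3, w
11. not p1, w
12. p3 or p1, w
13. p1, w
Accessibility: uRu, uRv, uRw, vRv, vRw, wRw
Branch closes: p1 and not p1 both at w.
Every branch closes (one shown): valid in S4, hence also in S5 (every theorem of S4 is a theorem of S5).
T-tableau for the negation not (Dia Dia not (p3 or p1) implies Dia not (p3 or p1)):
1. not (Dia Dia not (p3 or p1) implies Dia not (p3 or p1)), u
2. Dia Dia not (p3 or p1), u
3. not Dia not (p3 or p1), u
4. p3 or p1, u
5. p1, u
6. Dia not (p3 or p1), v
7. p3 or p1, v
8. p1, v
9. not (p3 or p1), w
10. not p3, w
11. not p1, w
Accessibility: uRu, uRv, vRv, vRw, wRw
Complete open branch: countermodel on a T-frame, so not valid in T, nor in K (the same frame is also a K-frame).

S4, S5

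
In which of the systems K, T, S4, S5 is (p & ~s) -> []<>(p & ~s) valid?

S4-tableau for the negation ~((p & ~s) -> []<>(p & ~s)):
1. ~((p & ~s) -> []<>(p & ~s)), 0
2. p & ~s, 0
3. ~[]<>(p & ~s), 0
4. p, 0
5. ~s, 0
6. ~<>(p & ~s), 1
7. ~(p & ~s), 1
8. s, 1
Accessibility: 0R0, 0R1, 1R1
Complete open branch: countermodel on an S4-frame, so not valid in S4, nor in K, T (the same frame is also a K-frame and a T-frame).
S5-tableau for the negation ~((p & ~s) -> []<>(p & ~s)):
1. ~((p & ~s) -> []<>(p & ~s)), 0
2. p & ~s, 0
3. ~[]<>(p & ~s), 0
4. p, 0
5. ~s, 0
6. ~<>(p & ~s), 1
7. ~(p & ~s), 0
8. ~(p & ~s), 1
9. s, 0
Accessibility: 0R0, 0R1, 1R0, 1R1
Branch closes: s and ~s both at 0.
Every branch closes (one shown): valid in S5.

S5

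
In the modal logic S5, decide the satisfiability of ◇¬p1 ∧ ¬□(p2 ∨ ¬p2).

1. ◇¬p1 ∧ ¬□(p2 ∨ ¬p2), u
2. ◇¬p1, u
3. ¬□(p2 ∨ ¬p2), u
4. ¬p1, v
5. ¬(p2 ∨ ¬p2), w
6. ¬p2, w
7. p2, w
Accessibility: uRu, uRv, uRw, vRu, vRv, vRw, wRu, wRv, wRw
Branch closes: p2 and ¬p2 both at w.
All branches of the tableau close; one closing branch shown above.

No, unsatisfiable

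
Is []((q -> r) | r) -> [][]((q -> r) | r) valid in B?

Tableau for the negation ~([]((q -> r) | r) -> [][]((q -> r) | r)):
1. ~([]((q -> r) | r) -> [][]((q -> r) | r)), u
2. []((q -> r) | r), u   [~->-rule on 1]
3. ~[][]((q -> r) | r), u   [~->-rule on 1]
4. (q -> r) | r, u   [[]-rule on 2 via uRu]
5. r, u   [|-rule on 4 (branches; this branch)]
6. ~[]((q -> r) | r), v   [~[]-rule on 3: fresh world v, uRv]
7. (q -> r) | r, v   [[]-rule on 2 via uRv]
8. r, v   [|-rule on 7 (branches; this branch)]
9. ~((q -> r) | r), w   [~[]-rule on 6: fresh world w, vRw]
10. ~(q -> r), w   [~|-rule on 9]
11. ~r, w   [~|-rule on 9]
12. q, w   [~->-rule on 10]
Accessibility: uRu, uRv, vRu, vRv, vRw, wRv, wRw
The negation has an open branch (countermodel exists).

Invalid (countermodel exists)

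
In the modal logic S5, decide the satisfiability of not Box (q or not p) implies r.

1. not Box (q or not p) implies r, 0
2. r, 0
Accessibility: 0R0

Yes, satisfiable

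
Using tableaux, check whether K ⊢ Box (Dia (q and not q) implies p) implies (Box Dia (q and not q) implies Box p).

Valid in K

Tableau for the negation not (Box (Dia (q and not q) implies p) implies (Box Dia (q and not q) implies Box p)):
1. not (Box (Dia (q and not q) implies p) implies (Box Dia (q and not q) implies Box p)), u
2. Box (Dia (q and not q) implies p), u
3. not (Box Dia (q and not q) implies Box p), u
4. Box Dia (q and not q), u
5. not Box p, u
6. not p, v
7. Dia (q and not q) implies p, v
8. Dia (q and not q), v
9. not Dia (q and not q), v
10. q and not q, w
11. q, w
12. not q, w
Accessibility: uRv, vRw
Branch closes: q and not q both at w.
All branches of the negation close; one closing branch shown above.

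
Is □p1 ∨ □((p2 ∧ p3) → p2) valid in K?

Valid in K

Tableau for the negation ¬(□p1 ∨ □((p2 ∧ p3) → p2)):
1. ¬(□p1 ∨ □((p2 ∧ p3) → p2)), u
2. ¬□p1, u
3. ¬□((p2 ∧ p3) → p2), u
4. ¬p1, v
5. ¬((p2 ∧ p3) → p2), w
6. p2 ∧ p3, w
7. ¬p2, w
8. p2, w
9. p3, w
Accessibility: uRv, uRw
Branch closes: p2 and ¬p2 both at w.
All branches of the negation close; one closing branch shown above.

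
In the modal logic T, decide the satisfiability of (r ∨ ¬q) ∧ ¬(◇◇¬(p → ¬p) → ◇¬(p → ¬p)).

1. (r ∨ ¬q) ∧ ¬(◇◇¬(p → ¬p) → ◇¬(p → ¬p)), w0
2. r ∨ ¬q, w0
3. ¬(◇◇¬(p → ¬p) → ◇¬(p → ¬p)), w0
4. ◇◇¬(p → ¬p), w0
5. ¬◇¬(p → ¬p), w0
6. p → ¬p, w0
7. ¬q, w0
8. ¬p, w0
9. ◇¬(p → ¬p), w1
10. p → ¬p, w1
11. ¬p, w1
12. ¬(p → ¬p), w2
13. p, w2
Accessibility: w0Rw0, w0Rw1, w1Rw1, w1Rw2, w2Rw2

Satisfiable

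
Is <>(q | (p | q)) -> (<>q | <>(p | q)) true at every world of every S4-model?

Valid

Tableau for the negation ~(<>(q | (p | q)) -> (<>q | <>(p | q))):
1. ~(<>(q | (p | q)) -> (<>q | <>(p | q))), u
2. <>(q | (p | q)), u
3. ~(<>q | <>(p | q)), u
4. ~<>q, u
5. ~<>(p | q), u
6. ~q, u
7. ~(p | q), u
8. ~p, u
9. q | (p | q), v
10. ~q, v
11. ~(p | q), v
12. ~p, v
13. p | q, v
14. q, v
Accessibility: uRu, uRv, vRv
Branch closes: q and ~q both at v.
All branches of the negation close; one closing branch shown above.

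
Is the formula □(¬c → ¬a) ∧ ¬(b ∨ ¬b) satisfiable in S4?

1. □(¬c → ¬a) ∧ ¬(b ∨ ¬b), w0
2. □(¬c → ¬a), w0
3. ¬(b ∨ ¬b), w0
4. ¬b, w0
5. b, w0
Accessibility: w0Rw0
Branch closes: b and ¬b both at w0.
All branches of the tableau close; one closing branch shown above.

Unsatisfiable (every branch closes)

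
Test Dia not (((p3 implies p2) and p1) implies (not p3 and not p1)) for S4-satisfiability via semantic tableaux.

1. Dia not (((p3 implies p2) and p1) implies (not p3 and not p1)), u
2. not (((p3 implies p2) and p1) implies (not p3 and not p1)), v
3. (p3 implies p2) and p1, v
4. not (not p3 and not p1), v
5. p3 implies p2, v
6. p1, v
7. p2, v
Accessibility: uRu, uRv, vRv

Satisfiable (open branch found)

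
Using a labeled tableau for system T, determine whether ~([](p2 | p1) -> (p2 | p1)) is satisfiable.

No, unsatisfiable

1. ~([](p2 | p1) -> (p2 | p1)), u
2. [](p2 | p1), u
3. ~(p2 | p1), u
4. ~p2, u
5. ~p1, u
6. p2 | p1, u
7. p1, u
Accessibility: uRu
Branch closes: p1 and ~p1 both at u.
(One branch shown.) All branches close.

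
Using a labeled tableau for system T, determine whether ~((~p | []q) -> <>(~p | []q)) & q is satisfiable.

No, unsatisfiable

1. ~((~p | []q) -> <>(~p | []q)) & q, w0
2. ~((~p | []q) -> <>(~p | []q)), w0   [&-rule on 1]
3. q, w0   [&-rule on 1]
4. ~p | []q, w0   [~->-rule on 2]
5. ~<>(~p | []q), w0   [~->-rule on 2]
6. ~(~p | []q), w0   [~<>-rule on 5 via w0Rw0]
7. p, w0   [~|-rule on 6]
8. ~[]q, w0   [~|-rule on 6]
9. []q, w0   [|-rule on 4 (branches; this branch)]
10. ~q, w1   [~[]-rule on 8: fresh world w1, w0Rw1]
11. ~(~p | []q), w1   [~<>-rule on 5 via w0Rw1]
12. p, w1   [~|-rule on 11]
13. ~[]q, w1   [~|-rule on 11]
14. q, w1   [[]-rule on 9 via w0Rw1]
Accessibility: w0Rw0, w0Rw1, w1Rw1
Branch closes: q and ~q both at w1.
(One branch shown.) All branches close.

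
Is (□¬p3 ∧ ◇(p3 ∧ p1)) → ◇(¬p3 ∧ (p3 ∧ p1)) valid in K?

Tableau for the negation ¬((□¬p3 ∧ ◇(p3 ∧ p1)) → ◇(¬p3 ∧ (p3 ∧ p1))):
1. ¬((□¬p3 ∧ ◇(p3 ∧ p1)) → ◇(¬p3 ∧ (p3 ∧ p1))), w0
2. □¬p3 ∧ ◇(p3 ∧ p1), w0   [¬→-rule on 1]
3. ¬◇(¬p3 ∧ (p3 ∧ p1)), w0   [¬→-rule on 1]
4. □¬p3, w0   [∧-rule on 2]
5. ◇(p3 ∧ p1), w0   [∧-rule on 2]
6. p3 ∧ p1, w1   [◇-rule on 5: fresh world w1, w0Rw1]
7. p3, w1   [∧-rule on 6]
8. p1, w1   [∧-rule on 6]
9. ¬(¬p3 ∧ (p3 ∧ p1)), w1   [¬◇-rule on 3 via w0Rw1]
10. ¬p3, w1   [□-rule on 4 via w0Rw1]
Accessibility: w0Rw1
Branch closes: p3 and ¬p3 both at w1.
All branches of the negation close; one closing branch shown above.

Yes, valid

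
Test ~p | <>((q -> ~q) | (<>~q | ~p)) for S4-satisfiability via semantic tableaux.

Satisfiable (open branch found)

1. ~p | <>((q -> ~q) | (<>~q | ~p)), 0
2. <>((q -> ~q) | (<>~q | ~p)), 0
3. (q -> ~q) | (<>~q | ~p), 1
4. <>~q | ~p, 1
5. ~p, 1
Accessibility: 0R0, 0R1, 1R1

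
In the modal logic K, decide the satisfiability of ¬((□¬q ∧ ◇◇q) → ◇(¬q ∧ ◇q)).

1. ¬((□¬q ∧ ◇◇q) → ◇(¬q ∧ ◇q)), w0
2. □¬q ∧ ◇◇q, w0
3. ¬◇(¬q ∧ ◇q), w0
4. □¬q, w0
5. ◇◇q, w0
6. ◇q, w1
7. ¬(¬q ∧ ◇q), w1
8. ¬q, w1
9. ¬◇q, w1
10. q, w2
11. ¬q, w2
Accessibility: w0Rw1, w1Rw2
Branch closes: q and ¬q both at w2.
All branches of the tableau close; one closing branch shown above.

No, unsatisfiable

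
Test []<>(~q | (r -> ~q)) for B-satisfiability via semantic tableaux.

Satisfiable

1. []<>(~q | (r -> ~q)), w0
2. <>(~q | (r -> ~q)), w0   [[]-rule on 1 via w0Rw0]
3. ~q | (r -> ~q), w1   [<>-rule on 2: fresh world w1, w0Rw1]
4. <>(~q | (r -> ~q)), w1   [[]-rule on 1 via w0Rw1]
5. r -> ~q, w1   [|-rule on 3 (branches; this branch)]
6. ~q, w1   [->-rule on 5 (branches; this branch)]
7. ~q | (r -> ~q), w2   [<>-rule on 4: fresh world w2, w1Rw2]
8. r -> ~q, w2   [|-rule on 7 (branches; this branch)]
9. ~q, w2   [->-rule on 8 (branches; this branch)]
Accessibility: w0Rw0, w0Rw1, w1Rw0, w1Rw1, w1Rw2, w2Rw1, w2Rw2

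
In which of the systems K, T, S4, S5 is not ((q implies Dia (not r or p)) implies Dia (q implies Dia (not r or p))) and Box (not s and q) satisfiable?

K

T-tableau for the formula:
1. not ((q implies Dia (not r or p)) implies Dia (q implies Dia (not r or p))) and Box (not s and q), w0
2. not ((q implies Dia (not r or p)) implies Dia (q implies Dia (not r or p))), w0
3. Box (not s and q), w0
4. q implies Dia (not r or p), w0
5. not Dia (q implies Dia (not r or p)), w0
6. not s and q, w0
7. not s, w0
8. q, w0
9. not (q implies Dia (not r or p)), w0
10. not Dia (not r or p), w0
11. not (not r or p), w0
12. r, w0
13. not p, w0
14. Dia (not r or p), w0
15. not r or p, w1
16. not s and q, w1
17. not s, w1
18. q, w1
19. not (q implies Dia (not r or p)), w1
20. not Dia (not r or p), w1
21. not (not r or p), w1
22. r, w1
23. not p, w1
24. p, w1
Accessibility: w0Rw0, w0Rw1, w1Rw1
Branch closes: p and not p both at w1.
Every branch closes (one shown): unsatisfiable in T, hence also in S4, S5 (every S4/S5-frame is a T-frame).
K-tableau for the formula:
1. not ((q implies Dia (not r or p)) implies Dia (q implies Dia (not r or p))) and Box (not s and q), w0
2. not ((q implies Dia (not r or p)) implies Dia (q implies Dia (not r or p))), w0
3. Box (not s and q), w0
4. q implies Dia (not r or p), w0
5. not Dia (q implies Dia (not r or p)), w0
6. Dia (not r or p), w0
7. not r or p, w1
8. not s and q, w1
9. not s, w1
10. q, w1
11. not (q implies Dia (not r or p)), w1
12. not Dia (not r or p), w1
13. p, w1
Accessibility: w0Rw1
Complete open branch: satisfiable in K.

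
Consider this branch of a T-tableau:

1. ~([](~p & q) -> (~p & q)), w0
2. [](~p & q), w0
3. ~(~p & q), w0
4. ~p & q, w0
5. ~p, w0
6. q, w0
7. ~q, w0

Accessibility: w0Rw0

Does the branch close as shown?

Both q and ~q appear at w0.

Yes, closed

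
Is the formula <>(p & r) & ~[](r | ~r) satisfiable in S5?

Unsatisfiable (every branch closes)

1. <>(p & r) & ~[](r | ~r), w0
2. <>(p & r), w0
3. ~[](r | ~r), w0
4. p & r, w1
5. p, w1
6. r, w1
7. ~(r | ~r), w2
8. ~r, w2
9. r, w2
Accessibility: w0Rw0, w0Rw1, w0Rw2, w1Rw0, w1Rw1, w1Rw2, w2Rw0, w2Rw1, w2Rw2
Branch closes: r and ~r both at w2.
(One branch shown.) All branches close.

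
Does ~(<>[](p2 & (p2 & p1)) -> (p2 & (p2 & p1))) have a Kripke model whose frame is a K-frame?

1. ~(<>[](p2 & (p2 & p1)) -> (p2 & (p2 & p1))), u
2. <>[](p2 & (p2 & p1)), u
3. ~(p2 & (p2 & p1)), u
4. ~(p2 & p1), u
5. ~p1, u
6. [](p2 & (p2 & p1)), v
Accessibility: uRv

Satisfiable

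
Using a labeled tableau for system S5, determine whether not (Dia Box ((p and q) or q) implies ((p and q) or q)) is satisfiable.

No, unsatisfiable

1. not (Dia Box ((p and q) or q) implies ((p and q) or q)), w0
2. Dia Box ((p and q) or q), w0   [neg-implies-rule on 1]
3. not ((p and q) or q), w0   [neg-implies-rule on 1]
4. not (p and q), w0   [neg-or-rule on 3]
5. not q, w0   [neg-or-rule on 3]
6. Box ((p and q) or q), w1   [Dia-rule on 2: fresh world w1, w0Rw1]
7. (p and q) or q, w0   [Box-rule on 6 via w1Rw0]
8. (p and q) or q, w1   [Box-rule on 6 via w1Rw1]
9. p and q, w0   [or-rule on 7 (branches; this branch)]
10. p, w0   [and-rule on 9]
11. q, w0   [and-rule on 9]
Accessibility: w0Rw0, w0Rw1, w1Rw0, w1Rw1
Branch closes: q and not q both at w0.
Every branch closes; the branch above is one of them.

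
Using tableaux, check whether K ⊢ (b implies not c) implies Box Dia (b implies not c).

Tableau for the negation not ((b implies not c) implies Box Dia (b implies not c)):
1. not ((b implies not c) implies Box Dia (b implies not c)), w0
2. b implies not c, w0
3. not Box Dia (b implies not c), w0
4. not c, w0
5. not Dia (b implies not c), w1
Accessibility: w0Rw1
The negation has an open branch (countermodel exists).

No, not valid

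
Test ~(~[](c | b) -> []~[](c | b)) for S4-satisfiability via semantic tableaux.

1. ~(~[](c | b) -> []~[](c | b)), u
2. ~[](c | b), u
3. ~[]~[](c | b), u
4. ~(c | b), v
5. ~c, v
6. ~b, v
7. [](c | b), w
8. c | b, w
9. b, w
Accessibility: uRu, uRv, uRw, vRv, wRw

Yes, satisfiable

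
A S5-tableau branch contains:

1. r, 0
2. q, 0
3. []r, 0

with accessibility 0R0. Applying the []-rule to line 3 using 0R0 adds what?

r, 0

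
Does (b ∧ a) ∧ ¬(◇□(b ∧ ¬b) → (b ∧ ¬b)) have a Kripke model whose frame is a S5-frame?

Unsatisfiable (every branch closes)

1. (b ∧ a) ∧ ¬(◇□(b ∧ ¬b) → (b ∧ ¬b)), w0
2. b ∧ a, w0   [∧-rule on 1]
3. ¬(◇□(b ∧ ¬b) → (b ∧ ¬b)), w0   [∧-rule on 1]
4. b, w0   [∧-rule on 2]
5. a, w0   [∧-rule on 2]
6. ◇□(b ∧ ¬b), w0   [¬→-rule on 3]
7. ¬(b ∧ ¬b), w0   [¬→-rule on 3]
8. □(b ∧ ¬b), w1   [◇-rule on 6: fresh world w1, w0Rw1]
9. b ∧ ¬b, w0   [□-rule on 8 via w1Rw0]
10. ¬b, w0   [∧-rule on 9]
Accessibility: w0Rw0, w0Rw1, w1Rw0, w1Rw1
Branch closes: b and ¬b both at w0.
All branches of the tableau close; one closing branch shown above.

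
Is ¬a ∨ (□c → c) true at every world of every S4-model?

Tableau for the negation ¬(¬a ∨ (□c → c)):
1. ¬(¬a ∨ (□c → c)), w0
2. a, w0   [¬∨-rule on 1]
3. ¬(□c → c), w0   [¬∨-rule on 1]
4. □c, w0   [¬→-rule on 3]
5. ¬c, w0   [¬→-rule on 3]
6. c, w0   [□-rule on 4 via w0Rw0]
Accessibility: w0Rw0
Branch closes: c and ¬c both at w0.
Every branch of the negation's tableau closes; the branch above is one of them.

Yes, valid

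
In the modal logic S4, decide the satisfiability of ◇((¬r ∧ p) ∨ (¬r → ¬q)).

1. ◇((¬r ∧ p) ∨ (¬r → ¬q)), w0
2. (¬r ∧ p) ∨ (¬r → ¬q), w1
3. ¬r → ¬q, w1
4. ¬q, w1
Accessibility: w0Rw0, w0Rw1, w1Rw1

Satisfiable (open branch found)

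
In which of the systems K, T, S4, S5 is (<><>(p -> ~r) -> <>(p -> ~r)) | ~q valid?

S4, S5

S4-tableau for the negation ~((<><>(p -> ~r) -> <>(p -> ~r)) | ~q):
1. ~((<><>(p -> ~r) -> <>(p -> ~r)) | ~q), w0
2. ~(<><>(p -> ~r) -> <>(p -> ~r)), w0
3. q, w0
4. <><>(p -> ~r), w0
5. ~<>(p -> ~r), w0
6. ~(p -> ~r), w0
7. p, w0
8. r, w0
9. <>(p -> ~r), w1
10. ~(p -> ~r), w1
11. p, w1
12. r, w1
13. p -> ~r, w2
14. ~(p -> ~r), w2
15. p, w2
16. r, w2
17. ~r, w2
Accessibility: w0Rw0, w0Rw1, w0Rw2, w1Rw1, w1Rw2, w2Rw2
Branch closes: r and ~r both at w2.
Every branch closes (one shown): valid in S4, hence also in S5 (every theorem of S4 is a theorem of S5).
T-tableau for the negation ~((<><>(p -> ~r) -> <>(p -> ~r)) | ~q):
1. ~((<><>(p -> ~r) -> <>(p -> ~r)) | ~q), w0
2. ~(<><>(p -> ~r) -> <>(p -> ~r)), w0
3. q, w0
4. <><>(p -> ~r), w0
5. ~<>(p -> ~r), w0
6. ~(p -> ~r), w0
7. p, w0
8. r, w0
9. <>(p -> ~r), w1
10. ~(p -> ~r), w1
11. p, w1
12. r, w1
13. p -> ~r, w2
14. ~r, w2
Accessibility: w0Rw0, w0Rw1, w1Rw1, w1Rw2, w2Rw2
Complete open branch: countermodel on a T-frame, so not valid in T, nor in K (the same frame is also a K-frame).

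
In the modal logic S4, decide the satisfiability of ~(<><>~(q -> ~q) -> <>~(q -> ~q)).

1. ~(<><>~(q -> ~q) -> <>~(q -> ~q)), w0
2. <><>~(q -> ~q), w0
3. ~<>~(q -> ~q), w0
4. q -> ~q, w0
5. ~q, w0
6. <>~(q -> ~q), w1
7. q -> ~q, w1
8. ~q, w1
9. ~(q -> ~q), w2
10. q, w2
11. q -> ~q, w2
12. ~q, w2
Accessibility: w0Rw0, w0Rw1, w0Rw2, w1Rw1, w1Rw2, w2Rw2
Branch closes: q and ~q both at w2.
All branches of the tableau close; one closing branch shown above.

No, unsatisfiable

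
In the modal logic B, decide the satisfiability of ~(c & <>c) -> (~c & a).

Yes, satisfiable

1. ~(c & <>c) -> (~c & a), w0
2. ~c & a, w0
3. ~c, w0
4. a, w0
Accessibility: w0Rw0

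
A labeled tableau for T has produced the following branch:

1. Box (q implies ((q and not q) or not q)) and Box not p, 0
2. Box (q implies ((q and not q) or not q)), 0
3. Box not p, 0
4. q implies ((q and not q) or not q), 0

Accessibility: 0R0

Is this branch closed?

There is no literal clash: for every atom and world, at most one sign appears.

Open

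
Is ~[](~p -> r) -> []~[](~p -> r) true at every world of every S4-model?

Tableau for the negation ~(~[](~p -> r) -> []~[](~p -> r)):
1. ~(~[](~p -> r) -> []~[](~p -> r)), 0
2. ~[](~p -> r), 0
3. ~[]~[](~p -> r), 0
4. ~(~p -> r), 1
5. ~p, 1
6. ~r, 1
7. [](~p -> r), 2
8. ~p -> r, 2
9. r, 2
Accessibility: 0R0, 0R1, 0R2, 1R1, 2R2
The negation has an open branch (countermodel exists).

No, not valid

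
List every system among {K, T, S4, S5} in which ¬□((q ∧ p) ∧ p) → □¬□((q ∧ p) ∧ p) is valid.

S5

S4-tableau for the negation ¬(¬□((q ∧ p) ∧ p) → □¬□((q ∧ p) ∧ p)):
1. ¬(¬□((q ∧ p) ∧ p) → □¬□((q ∧ p) ∧ p)), u
2. ¬□((q ∧ p) ∧ p), u   [¬→-rule on 1]
3. ¬□¬□((q ∧ p) ∧ p), u   [¬→-rule on 1]
4. ¬((q ∧ p) ∧ p), v   [¬□-rule on 2: fresh world v, uRv]
5. ¬p, v   [¬∧-rule on 4 (branches; this branch)]
6. □((q ∧ p) ∧ p), w   [¬□-rule on 3: fresh world w, uRw]
7. (q ∧ p) ∧ p, w   [□-rule on 6 via wRw]
8. q ∧ p, w   [∧-rule on 7]
9. p, w   [∧-rule on 7]
10. q, w   [∧-rule on 8]
Accessibility: uRu, uRv, uRw, vRv, wRw
Complete open branch: countermodel on an S4-frame, so not valid in S4, nor in K, T (the same frame is also a K-frame and a T-frame).
S5-tableau for the negation ¬(¬□((q ∧ p) ∧ p) → □¬□((q ∧ p) ∧ p)):
1. ¬(¬□((q ∧ p) ∧ p) → □¬□((q ∧ p) ∧ p)), u
2. ¬□((q ∧ p) ∧ p), u   [¬→-rule on 1]
3. ¬□¬□((q ∧ p) ∧ p), u   [¬→-rule on 1]
4. ¬((q ∧ p) ∧ p), v   [¬□-rule on 2: fresh world v, uRv]
5. ¬(q ∧ p), v   [¬∧-rule on 4 (branches; this branch)]
6. ¬q, v   [¬∧-rule on 5 (branches; this branch)]
7. □((q ∧ p) ∧ p), w   [¬□-rule on 3: fresh world w, uRw]
8. (q ∧ p) ∧ p, u   [□-rule on 7 via wRu]
9. q ∧ p, u   [∧-rule on 8]
10. p, u   [∧-rule on 8]
11. q, u   [∧-rule on 9]
12. (q ∧ p) ∧ p, v   [□-rule on 7 via wRv]
13. q ∧ p, v   [∧-rule on 12]
14. p, v   [∧-rule on 12]
15. q, v   [∧-rule on 13]
Accessibility: uRu, uRv, uRw, vRu, vRv, vRw, wRu, wRv, wRw
Branch closes: q and ¬q both at v.
Every branch closes (one shown): valid in S5.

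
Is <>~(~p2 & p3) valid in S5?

Not valid

Tableau for the negation ~<>~(~p2 & p3):
1. ~<>~(~p2 & p3), 0
2. ~p2 & p3, 0
3. ~p2, 0
4. p3, 0
Accessibility: 0R0
The negation has an open branch (countermodel exists).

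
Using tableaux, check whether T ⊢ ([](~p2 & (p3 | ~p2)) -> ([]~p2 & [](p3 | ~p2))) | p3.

Valid in T

Tableau for the negation ~(([](~p2 & (p3 | ~p2)) -> ([]~p2 & [](p3 | ~p2))) | p3):
1. ~(([](~p2 & (p3 | ~p2)) -> ([]~p2 & [](p3 | ~p2))) | p3), u
2. ~([](~p2 & (p3 | ~p2)) -> ([]~p2 & [](p3 | ~p2))), u   [~|-rule on 1]
3. ~p3, u   [~|-rule on 1]
4. [](~p2 & (p3 | ~p2)), u   [~->-rule on 2]
5. ~([]~p2 & [](p3 | ~p2)), u   [~->-rule on 2]
6. ~p2 & (p3 | ~p2), u   [[]-rule on 4 via uRu]
7. ~p2, u   [&-rule on 6]
8. p3 | ~p2, u   [&-rule on 6]
9. ~[](p3 | ~p2), u   [~&-rule on 5 (branches; this branch)]
10. ~(p3 | ~p2), v   [~[]-rule on 9: fresh world v, uRv]
11. ~p3, v   [~|-rule on 10]
12. p2, v   [~|-rule on 10]
13. ~p2 & (p3 | ~p2), v   [[]-rule on 4 via uRv]
14. ~p2, v   [&-rule on 13]
15. p3 | ~p2, v   [&-rule on 13]
Accessibility: uRu, uRv, vRv
Branch closes: p2 and ~p2 both at v.
Every branch of the negation's tableau closes; the branch above is one of them.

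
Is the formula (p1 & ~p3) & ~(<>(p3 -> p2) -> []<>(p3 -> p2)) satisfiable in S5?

Unsatisfiable (every branch closes)

1. (p1 & ~p3) & ~(<>(p3 -> p2) -> []<>(p3 -> p2)), w0
2. p1 & ~p3, w0
3. ~(<>(p3 -> p2) -> []<>(p3 -> p2)), w0
4. p1, w0
5. ~p3, w0
6. <>(p3 -> p2), w0
7. ~[]<>(p3 -> p2), w0
8. p3 -> p2, w1
9. p2, w1
10. ~<>(p3 -> p2), w2
11. ~(p3 -> p2), w0
12. p3, w0
13. ~p2, w0
Accessibility: w0Rw0, w0Rw1, w0Rw2, w1Rw0, w1Rw1, w1Rw2, w2Rw0, w2Rw1, w2Rw2
Branch closes: p3 and ~p3 both at w0.
Every branch closes; the branch above is one of them.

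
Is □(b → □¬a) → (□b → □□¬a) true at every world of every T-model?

Tableau for the negation ¬(□(b → □¬a) → (□b → □□¬a)):
1. ¬(□(b → □¬a) → (□b → □□¬a)), w0
2. □(b → □¬a), w0
3. ¬(□b → □□¬a), w0
4. □b, w0
5. ¬□□¬a, w0
6. b → □¬a, w0
7. b, w0
8. □¬a, w0
9. ¬a, w0
10. ¬□¬a, w1
11. b → □¬a, w1
12. b, w1
13. ¬a, w1
14. □¬a, w1
15. a, w2
16. ¬a, w2
Accessibility: w0Rw0, w0Rw1, w1Rw1, w1Rw2, w2Rw2
Branch closes: a and ¬a both at w2.
All branches of the negation close; one closing branch shown above.

Yes, valid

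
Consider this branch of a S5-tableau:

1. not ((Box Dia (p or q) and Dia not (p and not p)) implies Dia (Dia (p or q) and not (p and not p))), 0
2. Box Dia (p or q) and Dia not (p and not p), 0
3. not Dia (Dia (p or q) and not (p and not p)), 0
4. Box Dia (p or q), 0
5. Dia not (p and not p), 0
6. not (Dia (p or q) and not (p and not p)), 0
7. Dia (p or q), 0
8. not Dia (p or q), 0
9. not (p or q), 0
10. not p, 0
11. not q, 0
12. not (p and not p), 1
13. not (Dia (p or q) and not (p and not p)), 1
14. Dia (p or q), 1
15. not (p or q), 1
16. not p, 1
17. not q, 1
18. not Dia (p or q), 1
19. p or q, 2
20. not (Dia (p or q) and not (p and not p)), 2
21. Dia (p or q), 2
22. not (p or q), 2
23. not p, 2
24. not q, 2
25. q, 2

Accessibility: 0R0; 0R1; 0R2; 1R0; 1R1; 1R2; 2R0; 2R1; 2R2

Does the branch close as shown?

Both q and not q appear at 2.

Closed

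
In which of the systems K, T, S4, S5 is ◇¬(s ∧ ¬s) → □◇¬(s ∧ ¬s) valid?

T, S4, S5

T-tableau for the negation ¬(◇¬(s ∧ ¬s) → □◇¬(s ∧ ¬s)):
1. ¬(◇¬(s ∧ ¬s) → □◇¬(s ∧ ¬s)), 0
2. ◇¬(s ∧ ¬s), 0
3. ¬□◇¬(s ∧ ¬s), 0
4. ¬(s ∧ ¬s), 1
5. s, 1
6. ¬◇¬(s ∧ ¬s), 2
7. s ∧ ¬s, 2
8. s, 2
9. ¬s, 2
Accessibility: 0R0, 0R1, 0R2, 1R1, 2R2
Branch closes: s and ¬s both at 2.
Every branch closes (one shown): valid in T, hence also in S4, S5 (every theorem of T is a theorem of S4 and S5).
K-tableau for the negation ¬(◇¬(s ∧ ¬s) → □◇¬(s ∧ ¬s)):
1. ¬(◇¬(s ∧ ¬s) → □◇¬(s ∧ ¬s)), 0
2. ◇¬(s ∧ ¬s), 0
3. ¬□◇¬(s ∧ ¬s), 0
4. ¬(s ∧ ¬s), 1
5. s, 1
6. ¬◇¬(s ∧ ¬s), 2
Accessibility: 0R1, 0R2
Complete open branch: countermodel on a K-frame, so not valid in K.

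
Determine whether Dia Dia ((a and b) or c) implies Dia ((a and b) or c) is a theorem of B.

Tableau for the negation not (Dia Dia ((a and b) or c) implies Dia ((a and b) or c)):
1. not (Dia Dia ((a and b) or c) implies Dia ((a and b) or c)), 0
2. Dia Dia ((a and b) or c), 0   [neg-implies-rule on 1]
3. not Dia ((a and b) or c), 0   [neg-implies-rule on 1]
4. not ((a and b) or c), 0   [neg-Dia-rule on 3 via 0R0]
5. not (a and b), 0   [neg-or-rule on 4]
6. not c, 0   [neg-or-rule on 4]
7. not b, 0   [neg-and-rule on 5 (branches; this branch)]
8. Dia ((a and b) or c), 1   [Dia-rule on 2: fresh world 1, 0R1]
9. not ((a and b) or c), 1   [neg-Dia-rule on 3 via 0R1]
10. not (a and b), 1   [neg-or-rule on 9]
11. not c, 1   [neg-or-rule on 9]
12. not b, 1   [neg-and-rule on 10 (branches; this branch)]
13. (a and b) or c, 2   [Dia-rule on 8: fresh world 2, 1R2]
14. c, 2   [or-rule on 13 (branches; this branch)]
Accessibility: 0R0, 0R1, 1R0, 1R1, 1R2, 2R1, 2R2
The negation has an open branch (countermodel exists).

Not valid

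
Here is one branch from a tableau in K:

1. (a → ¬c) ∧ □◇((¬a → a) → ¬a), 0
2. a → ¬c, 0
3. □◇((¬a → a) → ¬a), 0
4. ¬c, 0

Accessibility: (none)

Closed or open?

Open

No world carries both an atom and its negation.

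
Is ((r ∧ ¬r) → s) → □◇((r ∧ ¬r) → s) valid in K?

Not valid

Tableau for the negation ¬(((r ∧ ¬r) → s) → □◇((r ∧ ¬r) → s)):
1. ¬(((r ∧ ¬r) → s) → □◇((r ∧ ¬r) → s)), 0
2. (r ∧ ¬r) → s, 0
3. ¬□◇((r ∧ ¬r) → s), 0
4. s, 0
5. ¬◇((r ∧ ¬r) → s), 1
Accessibility: 0R1
The negation has an open branch (countermodel exists).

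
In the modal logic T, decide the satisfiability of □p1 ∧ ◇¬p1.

1. □p1 ∧ ◇¬p1, u
2. □p1, u   [∧-rule on 1]
3. ◇¬p1, u   [∧-rule on 1]
4. p1, u   [□-rule on 2 via uRu]
5. ¬p1, v   [◇-rule on 3: fresh world v, uRv]
6. p1, v   [□-rule on 2 via uRv]
Accessibility: uRu, uRv, vRv
Branch closes: p1 and ¬p1 both at v.
All branches of the tableau close; one closing branch shown above.

No, unsatisfiable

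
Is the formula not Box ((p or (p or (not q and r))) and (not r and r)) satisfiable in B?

Yes, satisfiable

1. not Box ((p or (p or (not q and r))) and (not r and r)), w0
2. not ((p or (p or (not q and r))) and (not r and r)), w1
3. not (not r and r), w1
4. not r, w1
Accessibility: w0Rw0, w0Rw1, w1Rw0, w1Rw1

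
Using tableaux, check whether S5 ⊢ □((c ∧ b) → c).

Tableau for the negation ¬□((c ∧ b) → c):
1. ¬□((c ∧ b) → c), 0
2. ¬((c ∧ b) → c), 1   [¬□-rule on 1: fresh world 1, 0R1]
3. c ∧ b, 1   [¬→-rule on 2]
4. ¬c, 1   [¬→-rule on 2]
5. c, 1   [∧-rule on 3]
6. b, 1   [∧-rule on 3]
Accessibility: 0R0, 0R1, 1R0, 1R1
Branch closes: c and ¬c both at 1.
All branches of the negation close; one closing branch shown above.

Yes, valid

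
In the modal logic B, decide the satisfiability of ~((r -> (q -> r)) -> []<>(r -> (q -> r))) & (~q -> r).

No, unsatisfiable

1. ~((r -> (q -> r)) -> []<>(r -> (q -> r))) & (~q -> r), 0
2. ~((r -> (q -> r)) -> []<>(r -> (q -> r))), 0
3. ~q -> r, 0
4. r -> (q -> r), 0
5. ~[]<>(r -> (q -> r)), 0
6. r, 0
7. q -> r, 0
8. ~<>(r -> (q -> r)), 1
9. ~(r -> (q -> r)), 0
10. ~(q -> r), 0
11. q, 0
12. ~r, 0
Accessibility: 0R0, 0R1, 1R0, 1R1
Branch closes: r and ~r both at 0.
All branches of the tableau close; one closing branch shown above.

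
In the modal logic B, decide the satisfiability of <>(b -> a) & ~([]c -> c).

1. <>(b -> a) & ~([]c -> c), 0
2. <>(b -> a), 0
3. ~([]c -> c), 0
4. []c, 0
5. ~c, 0
6. c, 0
Accessibility: 0R0
Branch closes: c and ~c both at 0.
All branches of the tableau close; one closing branch shown above.

No, unsatisfiable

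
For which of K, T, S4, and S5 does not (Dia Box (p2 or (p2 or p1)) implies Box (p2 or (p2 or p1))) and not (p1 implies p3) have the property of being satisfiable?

K, T, S4

S4-tableau for the formula:
1. not (Dia Box (p2 or (p2 or p1)) implies Box (p2 or (p2 or p1))) and not (p1 implies p3), w0
2. not (Dia Box (p2 or (p2 or p1)) implies Box (p2 or (p2 or p1))), w0
3. not (p1 implies p3), w0
4. Dia Box (p2 or (p2 or p1)), w0
5. not Box (p2 or (p2 or p1)), w0
6. p1, w0
7. not p3, w0
8. Box (p2 or (p2 or p1)), w1
9. p2 or (p2 or p1), w1
10. p2 or p1, w1
11. p1, w1
12. not (p2 or (p2 or p1)), w2
13. not p2, w2
14. not (p2 or p1), w2
15. not p1, w2
Accessibility: w0Rw0, w0Rw1, w0Rw2, w1Rw1, w2Rw2
Complete open branch: satisfiable in S4, hence also in K, T (this S4-model is also a K-model and a T-model).
S5-tableau for the formula:
1. not (Dia Box (p2 or (p2 or p1)) implies Box (p2 or (p2 or p1))) and not (p1 implies p3), w0
2. not (Dia Box (p2 or (p2 or p1)) implies Box (p2 or (p2 or p1))), w0
3. not (p1 implies p3), w0
4. Dia Box (p2 or (p2 or p1)), w0
5. not Box (p2 or (p2 or p1)), w0
6. p1, w0
7. not p3, w0
8. Box (p2 or (p2 or p1)), w1
9. p2 or (p2 or p1), w0
10. p2 or (p2 or p1), w1
11. p2 or p1, w0
12. p2 or p1, w1
13. p1, w1
14. not (p2 or (p2 or p1)), w2
15. not p2, w2
16. not (p2 or p1), w2
17. not p1, w2
18. p2 or (p2 or p1), w2
19. p2 or p1, w2
20. p1, w2
Accessibility: w0Rw0, w0Rw1, w0Rw2, w1Rw0, w1Rw1, w1Rw2, w2Rw0, w2Rw1, w2Rw2
Branch closes: p1 and not p1 both at w2.
Every branch closes (one shown): unsatisfiable in S5.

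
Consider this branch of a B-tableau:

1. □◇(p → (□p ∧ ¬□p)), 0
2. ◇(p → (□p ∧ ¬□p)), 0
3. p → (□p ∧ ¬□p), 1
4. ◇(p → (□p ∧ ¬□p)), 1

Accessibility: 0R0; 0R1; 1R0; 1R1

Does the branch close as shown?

No world carries both an atom and its negation.

Not closed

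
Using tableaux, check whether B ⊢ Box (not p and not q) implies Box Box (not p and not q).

Tableau for the negation not (Box (not p and not q) implies Box Box (not p and not q)):
1. not (Box (not p and not q) implies Box Box (not p and not q)), 0
2. Box (not p and not q), 0   [neg-implies-rule on 1]
3. not Box Box (not p and not q), 0   [neg-implies-rule on 1]
4. not p and not q, 0   [Box-rule on 2 via 0R0]
5. not p, 0   [and-rule on 4]
6. not q, 0   [and-rule on 4]
7. not Box (not p and not q), 1   [neg-Box-rule on 3: fresh world 1, 0R1]
8. not p and not q, 1   [Box-rule on 2 via 0R1]
9. not p, 1   [and-rule on 8]
10. not q, 1   [and-rule on 8]
11. not (not p and not q), 2   [neg-Box-rule on 7: fresh world 2, 1R2]
12. q, 2   [neg-and-rule on 11 (branches; this branch)]
Accessibility: 0R0, 0R1, 1R0, 1R1, 1R2, 2R1, 2R2
The negation has an open branch (countermodel exists).

No, not valid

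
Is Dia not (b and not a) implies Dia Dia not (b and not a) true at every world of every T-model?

Tableau for the negation not (Dia not (b and not a) implies Dia Dia not (b and not a)):
1. not (Dia not (b and not a) implies Dia Dia not (b and not a)), 0
2. Dia not (b and not a), 0
3. not Dia Dia not (b and not a), 0
4. not Dia not (b and not a), 0
5. b and not a, 0
6. b, 0
7. not a, 0
8. not (b and not a), 1
9. not Dia not (b and not a), 1
10. b and not a, 1
11. b, 1
12. not a, 1
13. a, 1
Accessibility: 0R0, 0R1, 1R1
Branch closes: a and not a both at 1.
All branches of the negation close; one closing branch shown above.

Yes, valid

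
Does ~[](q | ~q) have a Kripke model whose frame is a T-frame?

Unsatisfiable

1. ~[](q | ~q), u
2. ~(q | ~q), v   [~[]-rule on 1: fresh world v, uRv]
3. ~q, v   [~|-rule on 2]
4. q, v   [~|-rule on 2]
Accessibility: uRu, uRv, vRv
Branch closes: q and ~q both at v.
All branches of the tableau close; one closing branch shown above.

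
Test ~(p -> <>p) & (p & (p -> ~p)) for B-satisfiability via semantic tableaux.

1. ~(p -> <>p) & (p & (p -> ~p)), 0
2. ~(p -> <>p), 0
3. p & (p -> ~p), 0
4. p, 0
5. ~<>p, 0
6. p -> ~p, 0
7. ~p, 0
Accessibility: 0R0
Branch closes: p and ~p both at 0.
Every branch closes; the branch above is one of them.

Unsatisfiable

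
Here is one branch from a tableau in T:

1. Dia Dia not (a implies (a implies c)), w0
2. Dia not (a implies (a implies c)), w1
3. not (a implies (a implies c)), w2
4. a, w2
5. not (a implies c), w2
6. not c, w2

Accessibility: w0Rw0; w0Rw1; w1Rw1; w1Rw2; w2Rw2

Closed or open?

No world carries both an atom and its negation.

No, open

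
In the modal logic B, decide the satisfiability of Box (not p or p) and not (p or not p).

Unsatisfiable

1. Box (not p or p) and not (p or not p), w0
2. Box (not p or p), w0   [and-rule on 1]
3. not (p or not p), w0   [and-rule on 1]
4. not p, w0   [neg-or-rule on 3]
5. p, w0   [neg-or-rule on 3]
Accessibility: w0Rw0
Branch closes: p and not p both at w0.
(One branch shown.) All branches close.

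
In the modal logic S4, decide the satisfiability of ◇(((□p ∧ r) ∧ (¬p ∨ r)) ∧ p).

1. ◇(((□p ∧ r) ∧ (¬p ∨ r)) ∧ p), u
2. ((□p ∧ r) ∧ (¬p ∨ r)) ∧ p, v   [◇-rule on 1: fresh world v, uRv]
3. (□p ∧ r) ∧ (¬p ∨ r), v   [∧-rule on 2]
4. p, v   [∧-rule on 2]
5. □p ∧ r, v   [∧-rule on 3]
6. ¬p ∨ r, v   [∧-rule on 3]
7. □p, v   [∧-rule on 5]
8. r, v   [∧-rule on 5]
Accessibility: uRu, uRv, vRv

Satisfiable (open branch found)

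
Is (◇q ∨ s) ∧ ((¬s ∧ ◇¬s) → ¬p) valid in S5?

No, not valid

Tableau for the negation ¬((◇q ∨ s) ∧ ((¬s ∧ ◇¬s) → ¬p)):
1. ¬((◇q ∨ s) ∧ ((¬s ∧ ◇¬s) → ¬p)), w0
2. ¬((¬s ∧ ◇¬s) → ¬p), w0   [¬∧-rule on 1 (branches; this branch)]
3. ¬s ∧ ◇¬s, w0   [¬→-rule on 2]
4. p, w0   [¬→-rule on 2]
5. ¬s, w0   [∧-rule on 3]
6. ◇¬s, w0   [∧-rule on 3]
7. ¬s, w1   [◇-rule on 6: fresh world w1, w0Rw1]
Accessibility: w0Rw0, w0Rw1, w1Rw0, w1Rw1
The negation has an open branch (countermodel exists).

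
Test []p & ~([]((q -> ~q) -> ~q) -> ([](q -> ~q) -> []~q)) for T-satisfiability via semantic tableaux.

Unsatisfiable

1. []p & ~([]((q -> ~q) -> ~q) -> ([](q -> ~q) -> []~q)), w0
2. []p, w0
3. ~([]((q -> ~q) -> ~q) -> ([](q -> ~q) -> []~q)), w0
4. []((q -> ~q) -> ~q), w0
5. ~([](q -> ~q) -> []~q), w0
6. [](q -> ~q), w0
7. ~[]~q, w0
8. p, w0
9. (q -> ~q) -> ~q, w0
10. q -> ~q, w0
11. ~q, w0
12. q, w1
13. p, w1
14. (q -> ~q) -> ~q, w1
15. q -> ~q, w1
16. ~(q -> ~q), w1
17. ~q, w1
Accessibility: w0Rw0, w0Rw1, w1Rw1
Branch closes: q and ~q both at w1.
(One branch shown.) All branches close.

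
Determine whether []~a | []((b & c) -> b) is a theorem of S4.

Tableau for the negation ~([]~a | []((b & c) -> b)):
1. ~([]~a | []((b & c) -> b)), w0
2. ~[]~a, w0
3. ~[]((b & c) -> b), w0
4. a, w1
5. ~((b & c) -> b), w2
6. b & c, w2
7. ~b, w2
8. b, w2
9. c, w2
Accessibility: w0Rw0, w0Rw1, w0Rw2, w1Rw1, w2Rw2
Branch closes: b and ~b both at w2.
All branches of the negation close; one closing branch shown above.

Yes, valid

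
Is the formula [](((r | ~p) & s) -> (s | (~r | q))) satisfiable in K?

Yes, satisfiable

1. [](((r | ~p) & s) -> (s | (~r | q))), u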